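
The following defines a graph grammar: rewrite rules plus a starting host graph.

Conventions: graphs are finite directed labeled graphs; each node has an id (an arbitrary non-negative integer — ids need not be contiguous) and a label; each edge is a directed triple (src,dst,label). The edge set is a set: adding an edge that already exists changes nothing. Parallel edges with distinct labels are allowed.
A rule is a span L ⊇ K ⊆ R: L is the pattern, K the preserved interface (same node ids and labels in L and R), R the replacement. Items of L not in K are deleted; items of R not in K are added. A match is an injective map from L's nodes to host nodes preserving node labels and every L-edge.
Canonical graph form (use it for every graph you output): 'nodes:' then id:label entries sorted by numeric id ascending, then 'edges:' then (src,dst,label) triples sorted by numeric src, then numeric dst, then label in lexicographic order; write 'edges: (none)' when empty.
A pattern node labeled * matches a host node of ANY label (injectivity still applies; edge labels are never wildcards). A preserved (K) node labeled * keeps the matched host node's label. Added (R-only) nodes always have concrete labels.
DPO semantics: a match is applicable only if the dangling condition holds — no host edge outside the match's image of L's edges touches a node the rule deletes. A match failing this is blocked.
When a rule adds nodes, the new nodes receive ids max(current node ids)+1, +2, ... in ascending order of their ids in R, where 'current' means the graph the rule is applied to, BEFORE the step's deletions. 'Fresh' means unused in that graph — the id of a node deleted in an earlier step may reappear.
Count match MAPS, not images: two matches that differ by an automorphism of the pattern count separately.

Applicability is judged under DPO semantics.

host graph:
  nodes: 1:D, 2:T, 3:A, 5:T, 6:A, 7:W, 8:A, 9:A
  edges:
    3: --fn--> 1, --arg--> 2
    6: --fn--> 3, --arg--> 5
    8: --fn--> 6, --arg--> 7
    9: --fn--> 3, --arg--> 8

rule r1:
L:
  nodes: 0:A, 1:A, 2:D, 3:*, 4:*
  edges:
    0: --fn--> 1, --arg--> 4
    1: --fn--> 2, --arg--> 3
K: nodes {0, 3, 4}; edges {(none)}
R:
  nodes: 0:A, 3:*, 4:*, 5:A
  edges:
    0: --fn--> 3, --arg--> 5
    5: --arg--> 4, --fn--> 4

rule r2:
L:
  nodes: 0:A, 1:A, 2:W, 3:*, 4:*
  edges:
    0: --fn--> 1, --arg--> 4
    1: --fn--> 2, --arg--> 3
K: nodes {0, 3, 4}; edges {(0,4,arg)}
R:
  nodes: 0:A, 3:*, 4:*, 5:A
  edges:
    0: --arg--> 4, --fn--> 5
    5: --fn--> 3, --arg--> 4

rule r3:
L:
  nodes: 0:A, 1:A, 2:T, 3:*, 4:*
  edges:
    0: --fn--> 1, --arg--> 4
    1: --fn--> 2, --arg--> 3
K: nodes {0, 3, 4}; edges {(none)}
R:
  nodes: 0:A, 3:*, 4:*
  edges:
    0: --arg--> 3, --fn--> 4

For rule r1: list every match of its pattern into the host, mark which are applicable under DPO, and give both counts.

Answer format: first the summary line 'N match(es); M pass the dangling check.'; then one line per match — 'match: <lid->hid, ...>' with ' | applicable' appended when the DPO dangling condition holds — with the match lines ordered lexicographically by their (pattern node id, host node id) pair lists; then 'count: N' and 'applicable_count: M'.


2 match(es); 0 pass the dangling check.
match: 0->6, 1->3, 2->1, 3->2, 4->5
match: 0->9, 1->3, 2->1, 3->2, 4->8
count: 2
applicable_count: 0


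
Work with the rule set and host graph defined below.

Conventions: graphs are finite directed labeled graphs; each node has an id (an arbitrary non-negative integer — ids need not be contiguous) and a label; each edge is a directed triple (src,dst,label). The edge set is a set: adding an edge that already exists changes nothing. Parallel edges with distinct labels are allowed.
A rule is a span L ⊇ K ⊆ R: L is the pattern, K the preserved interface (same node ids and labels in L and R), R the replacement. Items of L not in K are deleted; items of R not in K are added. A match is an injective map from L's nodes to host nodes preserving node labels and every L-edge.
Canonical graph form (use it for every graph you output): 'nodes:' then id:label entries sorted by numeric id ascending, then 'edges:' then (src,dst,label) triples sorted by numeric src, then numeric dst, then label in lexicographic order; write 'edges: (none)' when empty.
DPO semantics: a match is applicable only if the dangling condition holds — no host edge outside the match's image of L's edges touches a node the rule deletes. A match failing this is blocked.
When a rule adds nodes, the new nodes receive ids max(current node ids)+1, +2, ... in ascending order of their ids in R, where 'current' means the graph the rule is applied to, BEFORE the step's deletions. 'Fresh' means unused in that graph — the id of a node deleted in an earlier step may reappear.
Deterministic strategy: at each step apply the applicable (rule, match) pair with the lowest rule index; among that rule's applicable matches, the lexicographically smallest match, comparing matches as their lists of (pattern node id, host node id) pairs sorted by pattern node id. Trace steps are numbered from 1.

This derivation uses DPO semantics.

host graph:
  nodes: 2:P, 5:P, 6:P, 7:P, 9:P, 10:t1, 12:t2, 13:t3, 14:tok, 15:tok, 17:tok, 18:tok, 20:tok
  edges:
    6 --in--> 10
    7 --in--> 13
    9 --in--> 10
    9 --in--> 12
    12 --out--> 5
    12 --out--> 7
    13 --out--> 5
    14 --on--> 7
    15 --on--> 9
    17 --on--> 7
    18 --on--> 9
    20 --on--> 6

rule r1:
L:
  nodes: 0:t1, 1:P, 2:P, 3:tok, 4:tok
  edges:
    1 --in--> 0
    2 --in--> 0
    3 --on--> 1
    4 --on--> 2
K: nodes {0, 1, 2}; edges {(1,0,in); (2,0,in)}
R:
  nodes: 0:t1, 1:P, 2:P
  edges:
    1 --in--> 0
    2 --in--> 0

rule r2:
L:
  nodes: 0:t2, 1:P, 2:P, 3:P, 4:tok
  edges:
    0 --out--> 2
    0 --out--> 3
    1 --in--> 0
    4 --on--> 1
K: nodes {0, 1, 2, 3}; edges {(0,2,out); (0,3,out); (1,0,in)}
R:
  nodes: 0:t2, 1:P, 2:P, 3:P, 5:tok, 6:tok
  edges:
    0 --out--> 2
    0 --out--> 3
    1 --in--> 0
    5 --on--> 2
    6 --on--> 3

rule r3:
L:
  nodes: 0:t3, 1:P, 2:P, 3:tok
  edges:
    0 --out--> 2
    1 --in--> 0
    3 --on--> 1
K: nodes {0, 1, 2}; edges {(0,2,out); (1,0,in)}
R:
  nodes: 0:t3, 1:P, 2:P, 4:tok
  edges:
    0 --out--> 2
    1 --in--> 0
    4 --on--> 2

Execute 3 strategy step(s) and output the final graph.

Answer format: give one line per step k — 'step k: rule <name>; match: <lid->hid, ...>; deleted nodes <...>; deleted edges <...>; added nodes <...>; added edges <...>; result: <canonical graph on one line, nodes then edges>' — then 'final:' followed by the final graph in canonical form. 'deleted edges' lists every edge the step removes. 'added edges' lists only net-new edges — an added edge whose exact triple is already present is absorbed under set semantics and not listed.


step 1: rule r1; match: 0->10, 1->6, 2->9, 3->20, 4->15; deleted nodes 15, 20; deleted edges (15,9,on); (20,6,on); added nodes (none); added edges (none); result: nodes: 2:P, 5:P, 6:P, 7:P, 9:P, 10:t1, 12:t2, 13:t3, 14:tok, 17:tok, 18:tok edges: (6,10,in); (7,13,in); (9,10,in); (9,12,in); (12,5,out); (12,7,out); (13,5,out); (14,7,on); (17,7,on); (18,9,on)
step 2: rule r2; match: 0->12, 1->9, 2->5, 3->7, 4->18; deleted nodes 18; deleted edges (18,9,on); added nodes 19, 20; added edges (19,5,on); (20,7,on); result: nodes: 2:P, 5:P, 6:P, 7:P, 9:P, 10:t1, 12:t2, 13:t3, 14:tok, 17:tok, 19:tok, 20:tok edges: (6,10,in); (7,13,in); (9,10,in); (9,12,in); (12,5,out); (12,7,out); (13,5,out); (14,7,on); (17,7,on); (19,5,on); (20,7,on)
step 3: rule r3; match: 0->13, 1->7, 2->5, 3->14; deleted nodes 14; deleted edges (14,7,on); added nodes 21; added edges (21,5,on); result: nodes: 2:P, 5:P, 6:P, 7:P, 9:P, 10:t1, 12:t2, 13:t3, 17:tok, 19:tok, 20:tok, 21:tok edges: (6,10,in); (7,13,in); (9,10,in); (9,12,in); (12,5,out); (12,7,out); (13,5,out); (17,7,on); (19,5,on); (20,7,on); (21,5,on)
final:
nodes: 2:P, 5:P, 6:P, 7:P, 9:P, 10:t1, 12:t2, 13:t3, 17:tok, 19:tok, 20:tok, 21:tok
edges: (6,10,in); (7,13,in); (9,10,in); (9,12,in); (12,5,out); (12,7,out); (13,5,out); (17,7,on); (19,5,on); (20,7,on); (21,5,on)


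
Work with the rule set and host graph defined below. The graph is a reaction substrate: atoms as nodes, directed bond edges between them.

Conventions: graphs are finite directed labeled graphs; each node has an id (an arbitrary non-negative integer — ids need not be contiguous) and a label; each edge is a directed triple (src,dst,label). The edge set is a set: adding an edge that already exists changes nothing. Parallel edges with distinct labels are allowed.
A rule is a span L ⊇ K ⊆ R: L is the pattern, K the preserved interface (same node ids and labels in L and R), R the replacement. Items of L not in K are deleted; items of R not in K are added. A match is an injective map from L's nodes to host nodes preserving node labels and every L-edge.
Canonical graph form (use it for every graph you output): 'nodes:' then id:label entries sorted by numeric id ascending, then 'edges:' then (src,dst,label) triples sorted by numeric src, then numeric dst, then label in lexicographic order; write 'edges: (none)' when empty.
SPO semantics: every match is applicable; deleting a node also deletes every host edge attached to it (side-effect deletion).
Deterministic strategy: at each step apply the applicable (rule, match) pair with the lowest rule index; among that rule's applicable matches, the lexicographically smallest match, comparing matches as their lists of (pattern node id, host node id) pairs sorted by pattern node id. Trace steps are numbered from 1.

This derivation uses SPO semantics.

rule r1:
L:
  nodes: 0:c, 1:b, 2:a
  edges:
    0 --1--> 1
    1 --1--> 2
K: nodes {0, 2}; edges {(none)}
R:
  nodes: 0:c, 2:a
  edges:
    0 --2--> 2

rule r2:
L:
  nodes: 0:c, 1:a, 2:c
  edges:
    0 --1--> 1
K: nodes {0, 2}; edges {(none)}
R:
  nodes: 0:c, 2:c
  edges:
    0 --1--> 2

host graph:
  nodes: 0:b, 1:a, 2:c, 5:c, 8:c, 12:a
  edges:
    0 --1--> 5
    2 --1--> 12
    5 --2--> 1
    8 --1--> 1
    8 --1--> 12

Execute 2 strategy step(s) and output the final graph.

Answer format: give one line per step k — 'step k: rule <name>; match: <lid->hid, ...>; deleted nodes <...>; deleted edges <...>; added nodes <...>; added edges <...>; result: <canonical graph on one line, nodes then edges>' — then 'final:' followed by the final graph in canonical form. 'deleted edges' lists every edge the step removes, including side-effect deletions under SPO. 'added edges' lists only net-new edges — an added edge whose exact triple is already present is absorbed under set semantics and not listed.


step 1: rule r2; match: 0->2, 1->12, 2->5; deleted nodes 12; deleted edges (2,12,1); (8,12,1); added nodes (none); added edges (2,5,1); result: nodes: 0:b, 1:a, 2:c, 5:c, 8:c edges: (0,5,1); (2,5,1); (5,1,2); (8,1,1)
step 2: rule r2; match: 0->8, 1->1, 2->2; deleted nodes 1; deleted edges (5,1,2); (8,1,1); added nodes (none); added edges (8,2,1); result: nodes: 0:b, 2:c, 5:c, 8:c edges: (0,5,1); (2,5,1); (8,2,1)
final:
nodes: 0:b, 2:c, 5:c, 8:c
edges: (0,5,1); (2,5,1); (8,2,1)


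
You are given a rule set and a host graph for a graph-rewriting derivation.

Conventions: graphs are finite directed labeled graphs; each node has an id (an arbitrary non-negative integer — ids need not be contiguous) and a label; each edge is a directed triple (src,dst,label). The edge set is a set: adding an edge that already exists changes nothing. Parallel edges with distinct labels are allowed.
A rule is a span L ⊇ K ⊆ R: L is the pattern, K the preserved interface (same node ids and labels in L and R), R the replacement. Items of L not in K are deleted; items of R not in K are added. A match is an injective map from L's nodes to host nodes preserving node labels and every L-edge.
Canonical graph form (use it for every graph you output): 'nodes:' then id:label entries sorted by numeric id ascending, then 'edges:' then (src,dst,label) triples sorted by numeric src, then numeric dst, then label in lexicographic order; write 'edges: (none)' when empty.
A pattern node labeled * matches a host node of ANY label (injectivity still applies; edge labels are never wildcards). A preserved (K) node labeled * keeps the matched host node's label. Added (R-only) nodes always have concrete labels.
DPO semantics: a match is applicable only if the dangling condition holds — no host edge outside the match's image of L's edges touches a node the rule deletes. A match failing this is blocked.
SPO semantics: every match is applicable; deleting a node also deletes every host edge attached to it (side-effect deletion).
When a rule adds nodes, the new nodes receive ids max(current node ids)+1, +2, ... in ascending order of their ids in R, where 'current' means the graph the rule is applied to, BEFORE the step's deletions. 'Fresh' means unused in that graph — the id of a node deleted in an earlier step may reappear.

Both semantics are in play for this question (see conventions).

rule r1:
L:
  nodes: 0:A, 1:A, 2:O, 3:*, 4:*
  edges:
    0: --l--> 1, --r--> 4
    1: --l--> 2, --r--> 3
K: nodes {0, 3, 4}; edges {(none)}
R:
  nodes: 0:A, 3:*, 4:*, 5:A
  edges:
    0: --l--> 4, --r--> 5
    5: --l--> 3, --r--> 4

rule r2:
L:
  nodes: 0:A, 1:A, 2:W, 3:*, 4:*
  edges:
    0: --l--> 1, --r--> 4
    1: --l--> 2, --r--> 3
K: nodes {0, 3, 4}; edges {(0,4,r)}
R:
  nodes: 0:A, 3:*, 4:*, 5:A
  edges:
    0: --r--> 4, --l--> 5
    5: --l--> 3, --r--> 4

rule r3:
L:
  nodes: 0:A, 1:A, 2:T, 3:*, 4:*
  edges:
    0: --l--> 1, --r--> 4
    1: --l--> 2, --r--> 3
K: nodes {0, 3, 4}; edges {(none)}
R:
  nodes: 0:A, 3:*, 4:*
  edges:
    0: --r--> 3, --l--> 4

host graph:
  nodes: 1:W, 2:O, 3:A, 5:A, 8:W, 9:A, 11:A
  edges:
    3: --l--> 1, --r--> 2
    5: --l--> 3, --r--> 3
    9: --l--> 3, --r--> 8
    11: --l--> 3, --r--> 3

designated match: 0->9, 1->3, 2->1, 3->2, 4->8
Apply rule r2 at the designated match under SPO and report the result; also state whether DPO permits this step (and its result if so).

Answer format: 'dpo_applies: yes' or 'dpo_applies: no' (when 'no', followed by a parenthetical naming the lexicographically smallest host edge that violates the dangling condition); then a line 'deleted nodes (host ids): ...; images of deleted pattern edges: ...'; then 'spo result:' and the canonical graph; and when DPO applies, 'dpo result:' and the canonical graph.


dpo_applies: no
(the rule deletes node 3, which keeps host edge (5,3,l) outside the match image — the dangling condition fails, DPO blocks; SPO proceeds and side-deletes such edges)
deleted nodes (host ids): 1, 3; images of deleted pattern edges: (3,1,l); (3,2,r); (9,3,l)
spo result:
nodes: 2:O, 5:A, 8:W, 9:A, 11:A, 12:A
edges: (9,8,r); (9,12,l); (12,2,l); (12,8,r)


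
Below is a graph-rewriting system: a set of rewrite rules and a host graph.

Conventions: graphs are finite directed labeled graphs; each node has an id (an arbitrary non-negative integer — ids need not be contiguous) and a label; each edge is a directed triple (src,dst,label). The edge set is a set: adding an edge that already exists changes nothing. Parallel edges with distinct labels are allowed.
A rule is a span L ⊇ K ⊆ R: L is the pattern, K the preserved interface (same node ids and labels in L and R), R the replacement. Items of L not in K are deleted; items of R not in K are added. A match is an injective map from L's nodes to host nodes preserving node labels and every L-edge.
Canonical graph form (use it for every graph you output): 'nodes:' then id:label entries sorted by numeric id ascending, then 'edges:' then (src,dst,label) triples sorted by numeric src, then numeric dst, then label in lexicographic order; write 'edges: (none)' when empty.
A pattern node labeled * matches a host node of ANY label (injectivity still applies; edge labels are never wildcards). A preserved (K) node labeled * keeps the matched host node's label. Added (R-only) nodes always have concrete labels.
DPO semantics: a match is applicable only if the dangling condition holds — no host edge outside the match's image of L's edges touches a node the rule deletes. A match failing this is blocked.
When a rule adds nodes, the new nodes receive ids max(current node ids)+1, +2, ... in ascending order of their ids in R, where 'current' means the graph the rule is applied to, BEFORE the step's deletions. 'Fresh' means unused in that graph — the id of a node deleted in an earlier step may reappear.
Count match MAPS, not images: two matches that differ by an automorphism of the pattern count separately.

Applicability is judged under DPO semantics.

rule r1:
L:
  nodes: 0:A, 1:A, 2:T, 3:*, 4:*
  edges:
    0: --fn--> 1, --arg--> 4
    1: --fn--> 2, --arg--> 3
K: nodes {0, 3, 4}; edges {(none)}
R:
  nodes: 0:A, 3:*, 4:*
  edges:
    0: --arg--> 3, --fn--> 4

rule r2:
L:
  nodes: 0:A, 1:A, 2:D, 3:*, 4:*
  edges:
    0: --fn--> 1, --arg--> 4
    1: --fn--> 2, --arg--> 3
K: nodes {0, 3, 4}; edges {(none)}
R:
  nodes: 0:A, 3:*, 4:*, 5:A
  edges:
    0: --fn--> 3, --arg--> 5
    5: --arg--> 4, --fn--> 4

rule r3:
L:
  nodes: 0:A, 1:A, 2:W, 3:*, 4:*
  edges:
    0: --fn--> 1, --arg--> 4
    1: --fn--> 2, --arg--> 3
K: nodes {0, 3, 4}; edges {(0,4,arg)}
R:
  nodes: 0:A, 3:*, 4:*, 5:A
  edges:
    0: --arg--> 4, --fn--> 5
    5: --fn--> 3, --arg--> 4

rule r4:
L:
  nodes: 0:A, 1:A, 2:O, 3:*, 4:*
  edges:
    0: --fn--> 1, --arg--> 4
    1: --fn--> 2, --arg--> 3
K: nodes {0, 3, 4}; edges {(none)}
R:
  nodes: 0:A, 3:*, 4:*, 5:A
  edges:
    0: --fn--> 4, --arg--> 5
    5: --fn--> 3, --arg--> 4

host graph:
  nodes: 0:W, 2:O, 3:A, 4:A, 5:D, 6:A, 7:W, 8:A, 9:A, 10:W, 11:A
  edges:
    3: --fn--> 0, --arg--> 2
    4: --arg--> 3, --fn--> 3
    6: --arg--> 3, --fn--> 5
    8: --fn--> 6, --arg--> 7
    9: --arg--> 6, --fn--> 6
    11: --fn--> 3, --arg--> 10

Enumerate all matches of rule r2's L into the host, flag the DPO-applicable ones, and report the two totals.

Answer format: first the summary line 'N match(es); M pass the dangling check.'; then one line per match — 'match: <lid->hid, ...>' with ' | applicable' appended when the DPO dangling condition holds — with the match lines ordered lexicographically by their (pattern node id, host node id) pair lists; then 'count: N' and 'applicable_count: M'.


1 match(es); 0 pass the dangling check.
match: 0->8, 1->6, 2->5, 3->3, 4->7
count: 1
applicable_count: 0


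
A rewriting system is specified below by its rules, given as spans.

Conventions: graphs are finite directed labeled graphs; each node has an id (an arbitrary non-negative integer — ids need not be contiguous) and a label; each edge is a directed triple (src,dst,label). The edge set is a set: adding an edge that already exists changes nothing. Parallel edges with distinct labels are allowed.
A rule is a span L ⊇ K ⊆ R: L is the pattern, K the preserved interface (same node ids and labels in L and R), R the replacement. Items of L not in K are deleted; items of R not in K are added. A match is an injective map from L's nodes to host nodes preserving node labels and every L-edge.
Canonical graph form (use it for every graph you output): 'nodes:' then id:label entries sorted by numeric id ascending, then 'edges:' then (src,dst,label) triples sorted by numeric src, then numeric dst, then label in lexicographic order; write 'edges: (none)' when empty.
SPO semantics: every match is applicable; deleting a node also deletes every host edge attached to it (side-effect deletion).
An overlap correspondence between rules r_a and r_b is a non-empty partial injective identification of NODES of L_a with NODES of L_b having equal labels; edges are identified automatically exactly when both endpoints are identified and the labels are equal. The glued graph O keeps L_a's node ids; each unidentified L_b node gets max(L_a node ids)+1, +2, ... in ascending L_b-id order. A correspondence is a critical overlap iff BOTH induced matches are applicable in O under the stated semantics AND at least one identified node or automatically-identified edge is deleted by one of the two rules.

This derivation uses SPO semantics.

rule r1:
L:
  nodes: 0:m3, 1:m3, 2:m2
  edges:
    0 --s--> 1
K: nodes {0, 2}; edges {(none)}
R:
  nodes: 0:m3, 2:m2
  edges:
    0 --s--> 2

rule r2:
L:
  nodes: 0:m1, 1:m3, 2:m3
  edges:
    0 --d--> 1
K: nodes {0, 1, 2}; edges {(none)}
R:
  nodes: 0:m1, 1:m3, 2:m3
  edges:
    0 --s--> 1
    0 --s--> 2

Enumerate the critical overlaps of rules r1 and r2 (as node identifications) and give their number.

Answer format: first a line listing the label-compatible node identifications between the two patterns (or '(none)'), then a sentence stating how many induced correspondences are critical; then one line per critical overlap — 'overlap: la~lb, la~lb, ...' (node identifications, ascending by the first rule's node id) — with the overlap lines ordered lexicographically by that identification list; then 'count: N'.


label-compatible node identifications between L(r1) and L(r2): 0~1, 0~2, 1~1, 1~2
4 of the induced correspondences are critical overlaps of r1 and r2.
overlap: 0~1, 1~2
overlap: 0~2, 1~1
overlap: 1~1
overlap: 1~2
count: 4


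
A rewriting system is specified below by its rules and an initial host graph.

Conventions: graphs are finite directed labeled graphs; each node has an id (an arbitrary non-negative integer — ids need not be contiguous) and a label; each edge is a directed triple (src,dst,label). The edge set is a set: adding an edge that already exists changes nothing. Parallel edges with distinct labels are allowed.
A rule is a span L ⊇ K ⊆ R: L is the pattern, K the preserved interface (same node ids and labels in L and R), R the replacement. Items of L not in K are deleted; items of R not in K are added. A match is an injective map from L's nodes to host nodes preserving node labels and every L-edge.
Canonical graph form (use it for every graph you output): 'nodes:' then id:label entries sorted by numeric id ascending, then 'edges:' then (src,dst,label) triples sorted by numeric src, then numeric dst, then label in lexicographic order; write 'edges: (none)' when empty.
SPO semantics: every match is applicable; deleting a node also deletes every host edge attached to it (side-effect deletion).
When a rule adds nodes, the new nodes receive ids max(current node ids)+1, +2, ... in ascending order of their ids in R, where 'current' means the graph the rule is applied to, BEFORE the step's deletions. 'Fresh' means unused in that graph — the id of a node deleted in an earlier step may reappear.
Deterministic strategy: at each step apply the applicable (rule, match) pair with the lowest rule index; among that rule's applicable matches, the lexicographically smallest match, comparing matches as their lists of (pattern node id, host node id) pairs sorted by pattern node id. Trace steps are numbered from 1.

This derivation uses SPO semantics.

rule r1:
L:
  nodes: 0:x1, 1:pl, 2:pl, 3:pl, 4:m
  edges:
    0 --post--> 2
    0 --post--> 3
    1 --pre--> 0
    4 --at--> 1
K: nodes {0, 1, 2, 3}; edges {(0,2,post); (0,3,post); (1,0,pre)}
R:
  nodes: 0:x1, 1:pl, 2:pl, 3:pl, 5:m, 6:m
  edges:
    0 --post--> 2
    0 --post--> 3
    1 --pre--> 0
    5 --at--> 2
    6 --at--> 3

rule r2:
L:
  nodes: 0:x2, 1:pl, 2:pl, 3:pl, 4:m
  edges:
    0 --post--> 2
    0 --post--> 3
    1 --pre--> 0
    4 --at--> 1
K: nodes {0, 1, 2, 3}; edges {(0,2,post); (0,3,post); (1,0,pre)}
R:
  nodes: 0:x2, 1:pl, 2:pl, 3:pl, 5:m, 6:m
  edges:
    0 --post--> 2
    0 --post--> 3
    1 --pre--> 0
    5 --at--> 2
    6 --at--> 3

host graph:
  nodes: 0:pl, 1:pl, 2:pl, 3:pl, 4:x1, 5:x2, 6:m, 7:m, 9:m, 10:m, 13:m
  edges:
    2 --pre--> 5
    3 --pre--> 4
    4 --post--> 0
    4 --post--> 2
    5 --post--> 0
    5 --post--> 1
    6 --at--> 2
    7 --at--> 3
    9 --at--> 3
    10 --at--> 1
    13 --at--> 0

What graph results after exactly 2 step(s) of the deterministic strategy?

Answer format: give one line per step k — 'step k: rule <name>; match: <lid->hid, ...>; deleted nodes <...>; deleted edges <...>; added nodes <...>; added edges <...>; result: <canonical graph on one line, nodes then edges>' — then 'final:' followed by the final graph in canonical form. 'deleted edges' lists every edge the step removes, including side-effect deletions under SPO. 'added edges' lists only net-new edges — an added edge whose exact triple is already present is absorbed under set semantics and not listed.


step 1: rule r1; match: 0->4, 1->3, 2->0, 3->2, 4->7; deleted nodes 7; deleted edges (7,3,at); added nodes 14, 15; added edges (14,0,at); (15,2,at); result: nodes: 0:pl, 1:pl, 2:pl, 3:pl, 4:x1, 5:x2, 6:m, 9:m, 10:m, 13:m, 14:m, 15:m edges: (2,5,pre); (3,4,pre); (4,0,post); (4,2,post); (5,0,post); (5,1,post); (6,2,at); (9,3,at); (10,1,at); (13,0,at); (14,0,at); (15,2,at)
step 2: rule r1; match: 0->4, 1->3, 2->0, 3->2, 4->9; deleted nodes 9; deleted edges (9,3,at); added nodes 16, 17; added edges (16,0,at); (17,2,at); result: nodes: 0:pl, 1:pl, 2:pl, 3:pl, 4:x1, 5:x2, 6:m, 10:m, 13:m, 14:m, 15:m, 16:m, 17:m edges: (2,5,pre); (3,4,pre); (4,0,post); (4,2,post); (5,0,post); (5,1,post); (6,2,at); (10,1,at); (13,0,at); (14,0,at); (15,2,at); (16,0,at); (17,2,at)
final:
nodes: 0:pl, 1:pl, 2:pl, 3:pl, 4:x1, 5:x2, 6:m, 10:m, 13:m, 14:m, 15:m, 16:m, 17:m
edges: (2,5,pre); (3,4,pre); (4,0,post); (4,2,post); (5,0,post); (5,1,post); (6,2,at); (10,1,at); (13,0,at); (14,0,at); (15,2,at); (16,0,at); (17,2,at)


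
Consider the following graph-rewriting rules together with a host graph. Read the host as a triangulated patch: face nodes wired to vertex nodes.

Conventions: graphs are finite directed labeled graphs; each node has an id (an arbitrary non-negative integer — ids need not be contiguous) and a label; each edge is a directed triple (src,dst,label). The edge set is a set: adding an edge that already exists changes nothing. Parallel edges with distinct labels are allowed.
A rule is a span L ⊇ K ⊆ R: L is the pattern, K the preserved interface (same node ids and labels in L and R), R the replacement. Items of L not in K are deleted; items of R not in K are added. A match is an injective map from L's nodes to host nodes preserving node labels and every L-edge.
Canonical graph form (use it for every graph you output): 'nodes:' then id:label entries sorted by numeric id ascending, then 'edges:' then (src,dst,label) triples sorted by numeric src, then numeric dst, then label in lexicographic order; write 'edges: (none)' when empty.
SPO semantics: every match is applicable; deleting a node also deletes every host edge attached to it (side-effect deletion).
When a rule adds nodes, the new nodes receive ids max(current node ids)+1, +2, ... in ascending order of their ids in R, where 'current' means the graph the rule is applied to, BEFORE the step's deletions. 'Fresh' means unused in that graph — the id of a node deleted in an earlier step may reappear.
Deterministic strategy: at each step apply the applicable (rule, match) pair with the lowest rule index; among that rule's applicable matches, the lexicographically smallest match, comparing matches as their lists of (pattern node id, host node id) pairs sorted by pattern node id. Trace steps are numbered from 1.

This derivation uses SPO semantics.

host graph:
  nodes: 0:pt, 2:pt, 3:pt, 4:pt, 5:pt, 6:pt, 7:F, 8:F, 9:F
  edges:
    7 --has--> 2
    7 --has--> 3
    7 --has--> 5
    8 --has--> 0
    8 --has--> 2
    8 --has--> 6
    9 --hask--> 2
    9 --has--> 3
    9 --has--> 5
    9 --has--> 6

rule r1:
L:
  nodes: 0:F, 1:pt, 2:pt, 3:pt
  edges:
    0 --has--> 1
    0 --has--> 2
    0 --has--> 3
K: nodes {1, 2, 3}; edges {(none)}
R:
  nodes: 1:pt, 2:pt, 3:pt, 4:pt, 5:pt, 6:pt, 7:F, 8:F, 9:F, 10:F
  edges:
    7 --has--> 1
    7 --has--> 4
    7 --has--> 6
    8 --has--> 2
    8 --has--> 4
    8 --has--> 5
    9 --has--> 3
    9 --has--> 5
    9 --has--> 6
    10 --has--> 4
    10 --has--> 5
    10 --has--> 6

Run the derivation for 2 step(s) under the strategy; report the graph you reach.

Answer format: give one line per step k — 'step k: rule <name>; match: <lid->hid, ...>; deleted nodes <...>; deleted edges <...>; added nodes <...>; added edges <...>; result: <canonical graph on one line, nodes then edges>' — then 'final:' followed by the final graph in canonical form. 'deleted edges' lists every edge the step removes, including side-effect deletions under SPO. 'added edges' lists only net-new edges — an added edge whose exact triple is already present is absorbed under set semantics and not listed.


step 1: rule r1; match: 0->7, 1->2, 2->3, 3->5; deleted nodes 7; deleted edges (7,2,has); (7,3,has); (7,5,has); added nodes 10, 11, 12, 13, 14, 15, 16; added edges (13,2,has); (13,10,has); (13,12,has); (14,3,has); (14,10,has); (14,11,has); (15,5,has); (15,11,has); (15,12,has); (16,10,has); (16,11,has); (16,12,has); result: nodes: 0:pt, 2:pt, 3:pt, 4:pt, 5:pt, 6:pt, 8:F, 9:F, 10:pt, 11:pt, 12:pt, 13:F, 14:F, 15:F, 16:F edges: (8,0,has); (8,2,has); (8,6,has); (9,2,hask); (9,3,has); (9,5,has); (9,6,has); (13,2,has); (13,10,has); (13,12,has); (14,3,has); (14,10,has); (14,11,has); (15,5,has); (15,11,has); (15,12,has); (16,10,has); (16,11,has); (16,12,has)
step 2: rule r1; match: 0->8, 1->0, 2->2, 3->6; deleted nodes 8; deleted edges (8,0,has); (8,2,has); (8,6,has); added nodes 17, 18, 19, 20, 21, 22, 23; added edges (20,0,has); (20,17,has); (20,19,has); (21,2,has); (21,17,has); (21,18,has); (22,6,has); (22,18,has); (22,19,has); (23,17,has); (23,18,has); (23,19,has); result: nodes: 0:pt, 2:pt, 3:pt, 4:pt, 5:pt, 6:pt, 9:F, 10:pt, 11:pt, 12:pt, 13:F, 14:F, 15:F, 16:F, 17:pt, 18:pt, 19:pt, 20:F, 21:F, 22:F, 23:F edges: (9,2,hask); (9,3,has); (9,5,has); (9,6,has); (13,2,has); (13,10,has); (13,12,has); (14,3,has); (14,10,has); (14,11,has); (15,5,has); (15,11,has); (15,12,has); (16,10,has); (16,11,has); (16,12,has); (20,0,has); (20,17,has); (20,19,has); (21,2,has); (21,17,has); (21,18,has); (22,6,has); (22,18,has); (22,19,has); (23,17,has); (23,18,has); (23,19,has)
final:
nodes: 0:pt, 2:pt, 3:pt, 4:pt, 5:pt, 6:pt, 9:F, 10:pt, 11:pt, 12:pt, 13:F, 14:F, 15:F, 16:F, 17:pt, 18:pt, 19:pt, 20:F, 21:F, 22:F, 23:F
edges: (9,2,hask); (9,3,has); (9,5,has); (9,6,has); (13,2,has); (13,10,has); (13,12,has); (14,3,has); (14,10,has); (14,11,has); (15,5,has); (15,11,has); (15,12,has); (16,10,has); (16,11,has); (16,12,has); (20,0,has); (20,17,has); (20,19,has); (21,2,has); (21,17,has); (21,18,has); (22,6,has); (22,18,has); (22,19,has); (23,17,has); (23,18,has); (23,19,has)


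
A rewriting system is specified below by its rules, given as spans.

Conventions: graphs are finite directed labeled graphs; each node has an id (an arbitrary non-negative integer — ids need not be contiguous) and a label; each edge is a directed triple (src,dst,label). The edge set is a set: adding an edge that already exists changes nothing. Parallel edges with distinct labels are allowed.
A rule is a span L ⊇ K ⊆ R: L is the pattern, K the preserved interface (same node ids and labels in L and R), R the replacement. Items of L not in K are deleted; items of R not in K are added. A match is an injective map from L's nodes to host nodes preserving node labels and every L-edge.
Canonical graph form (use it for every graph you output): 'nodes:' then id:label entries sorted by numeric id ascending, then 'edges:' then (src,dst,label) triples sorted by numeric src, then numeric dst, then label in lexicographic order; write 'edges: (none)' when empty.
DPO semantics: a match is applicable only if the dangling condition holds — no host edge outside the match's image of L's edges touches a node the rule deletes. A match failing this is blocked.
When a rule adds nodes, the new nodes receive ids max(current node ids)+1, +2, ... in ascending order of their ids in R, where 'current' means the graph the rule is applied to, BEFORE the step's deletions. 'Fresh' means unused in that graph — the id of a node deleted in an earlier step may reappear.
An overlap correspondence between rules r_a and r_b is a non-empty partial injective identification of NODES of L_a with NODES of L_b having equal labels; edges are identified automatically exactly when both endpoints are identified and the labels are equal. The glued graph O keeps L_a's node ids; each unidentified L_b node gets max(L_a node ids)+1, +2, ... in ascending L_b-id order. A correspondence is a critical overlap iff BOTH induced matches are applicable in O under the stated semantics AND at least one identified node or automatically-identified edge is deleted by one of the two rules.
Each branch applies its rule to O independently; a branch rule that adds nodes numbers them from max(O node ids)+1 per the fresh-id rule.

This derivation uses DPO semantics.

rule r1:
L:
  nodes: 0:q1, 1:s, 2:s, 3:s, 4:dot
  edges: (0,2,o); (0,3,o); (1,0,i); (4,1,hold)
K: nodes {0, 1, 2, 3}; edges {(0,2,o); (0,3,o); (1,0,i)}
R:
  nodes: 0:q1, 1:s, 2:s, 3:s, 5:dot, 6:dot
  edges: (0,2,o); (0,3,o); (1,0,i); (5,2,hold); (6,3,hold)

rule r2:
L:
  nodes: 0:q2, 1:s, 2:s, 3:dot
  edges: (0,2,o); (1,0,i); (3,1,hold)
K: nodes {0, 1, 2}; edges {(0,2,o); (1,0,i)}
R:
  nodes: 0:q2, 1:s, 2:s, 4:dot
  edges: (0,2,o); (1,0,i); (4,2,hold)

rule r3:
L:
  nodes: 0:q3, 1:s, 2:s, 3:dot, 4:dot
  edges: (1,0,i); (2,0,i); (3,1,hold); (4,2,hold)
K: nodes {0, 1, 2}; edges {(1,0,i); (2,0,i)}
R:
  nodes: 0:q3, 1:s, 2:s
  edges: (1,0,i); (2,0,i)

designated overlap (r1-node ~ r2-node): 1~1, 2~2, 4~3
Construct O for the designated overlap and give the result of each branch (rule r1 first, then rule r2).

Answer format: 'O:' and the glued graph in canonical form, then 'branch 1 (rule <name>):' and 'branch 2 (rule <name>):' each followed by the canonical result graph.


O:
nodes: 0:q1, 1:s, 2:s, 3:s, 4:dot, 5:q2
edges: (0,2,o); (0,3,o); (1,0,i); (1,5,i); (4,1,hold); (5,2,o)
branch 1 (rule r1):
nodes: 0:q1, 1:s, 2:s, 3:s, 5:q2, 6:dot, 7:dot
edges: (0,2,o); (0,3,o); (1,0,i); (1,5,i); (5,2,o); (6,2,hold); (7,3,hold)
branch 2 (rule r2):
nodes: 0:q1, 1:s, 2:s, 3:s, 5:q2, 6:dot
edges: (0,2,o); (0,3,o); (1,0,i); (1,5,i); (5,2,o); (6,2,hold)


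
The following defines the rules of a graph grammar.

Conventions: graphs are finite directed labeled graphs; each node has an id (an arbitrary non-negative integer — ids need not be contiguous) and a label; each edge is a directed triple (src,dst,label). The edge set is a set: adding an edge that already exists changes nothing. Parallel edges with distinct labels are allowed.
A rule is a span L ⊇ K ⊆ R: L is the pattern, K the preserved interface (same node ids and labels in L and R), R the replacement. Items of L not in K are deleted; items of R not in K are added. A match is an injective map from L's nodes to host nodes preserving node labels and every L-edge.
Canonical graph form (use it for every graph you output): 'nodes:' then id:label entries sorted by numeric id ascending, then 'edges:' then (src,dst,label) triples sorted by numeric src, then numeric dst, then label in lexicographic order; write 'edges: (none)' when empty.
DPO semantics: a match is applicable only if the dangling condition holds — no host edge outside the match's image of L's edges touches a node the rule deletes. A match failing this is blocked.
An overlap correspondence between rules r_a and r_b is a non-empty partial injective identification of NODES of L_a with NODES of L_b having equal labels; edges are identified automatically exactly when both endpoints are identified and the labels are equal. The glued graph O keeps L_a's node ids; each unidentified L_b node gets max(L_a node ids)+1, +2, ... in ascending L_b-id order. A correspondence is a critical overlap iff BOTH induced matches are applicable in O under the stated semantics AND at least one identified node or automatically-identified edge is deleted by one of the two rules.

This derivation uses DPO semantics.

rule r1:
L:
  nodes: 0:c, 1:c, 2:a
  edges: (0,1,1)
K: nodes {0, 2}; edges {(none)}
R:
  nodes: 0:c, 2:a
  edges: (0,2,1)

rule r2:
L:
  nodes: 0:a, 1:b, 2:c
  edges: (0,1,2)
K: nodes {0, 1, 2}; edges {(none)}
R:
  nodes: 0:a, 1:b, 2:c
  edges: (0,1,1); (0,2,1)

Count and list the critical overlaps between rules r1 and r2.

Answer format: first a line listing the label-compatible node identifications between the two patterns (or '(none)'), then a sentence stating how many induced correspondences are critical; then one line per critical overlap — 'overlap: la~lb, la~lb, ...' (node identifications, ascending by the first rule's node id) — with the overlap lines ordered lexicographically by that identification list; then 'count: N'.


label-compatible node identifications between L(r1) and L(r2): 0~2, 1~2, 2~0
2 of the induced correspondences are critical overlaps of r1 and r2.
overlap: 1~2
overlap: 1~2, 2~0
count: 2


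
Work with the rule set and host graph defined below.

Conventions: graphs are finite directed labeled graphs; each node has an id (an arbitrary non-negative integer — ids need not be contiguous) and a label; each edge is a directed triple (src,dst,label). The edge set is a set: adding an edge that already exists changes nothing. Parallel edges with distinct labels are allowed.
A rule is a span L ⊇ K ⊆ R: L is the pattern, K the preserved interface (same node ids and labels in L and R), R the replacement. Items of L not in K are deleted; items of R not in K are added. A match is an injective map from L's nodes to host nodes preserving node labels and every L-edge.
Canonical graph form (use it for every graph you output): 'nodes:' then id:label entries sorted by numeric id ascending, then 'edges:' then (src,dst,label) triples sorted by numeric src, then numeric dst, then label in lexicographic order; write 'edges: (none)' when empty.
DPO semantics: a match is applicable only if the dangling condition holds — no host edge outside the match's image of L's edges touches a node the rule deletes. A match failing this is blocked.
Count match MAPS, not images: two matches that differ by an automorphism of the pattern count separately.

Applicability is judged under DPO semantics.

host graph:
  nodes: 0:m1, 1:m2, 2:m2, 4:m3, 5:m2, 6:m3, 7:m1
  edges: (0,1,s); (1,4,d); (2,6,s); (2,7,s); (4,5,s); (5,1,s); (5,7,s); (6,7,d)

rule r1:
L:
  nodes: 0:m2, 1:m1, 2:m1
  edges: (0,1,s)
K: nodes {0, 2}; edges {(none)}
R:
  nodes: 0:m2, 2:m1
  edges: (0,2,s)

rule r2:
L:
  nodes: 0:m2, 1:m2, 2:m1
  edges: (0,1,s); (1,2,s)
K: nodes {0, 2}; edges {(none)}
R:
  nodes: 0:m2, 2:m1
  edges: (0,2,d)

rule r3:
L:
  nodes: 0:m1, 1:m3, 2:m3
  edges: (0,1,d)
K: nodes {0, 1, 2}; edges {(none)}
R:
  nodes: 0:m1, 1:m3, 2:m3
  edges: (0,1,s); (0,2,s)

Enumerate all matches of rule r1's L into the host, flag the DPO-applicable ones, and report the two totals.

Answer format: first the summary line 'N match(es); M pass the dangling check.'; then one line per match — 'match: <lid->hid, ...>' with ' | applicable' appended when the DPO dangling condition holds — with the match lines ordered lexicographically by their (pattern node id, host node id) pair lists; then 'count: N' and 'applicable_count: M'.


2 match(es); 0 pass the dangling check.
match: 0->2, 1->7, 2->0
match: 0->5, 1->7, 2->0
count: 2
applicable_count: 0


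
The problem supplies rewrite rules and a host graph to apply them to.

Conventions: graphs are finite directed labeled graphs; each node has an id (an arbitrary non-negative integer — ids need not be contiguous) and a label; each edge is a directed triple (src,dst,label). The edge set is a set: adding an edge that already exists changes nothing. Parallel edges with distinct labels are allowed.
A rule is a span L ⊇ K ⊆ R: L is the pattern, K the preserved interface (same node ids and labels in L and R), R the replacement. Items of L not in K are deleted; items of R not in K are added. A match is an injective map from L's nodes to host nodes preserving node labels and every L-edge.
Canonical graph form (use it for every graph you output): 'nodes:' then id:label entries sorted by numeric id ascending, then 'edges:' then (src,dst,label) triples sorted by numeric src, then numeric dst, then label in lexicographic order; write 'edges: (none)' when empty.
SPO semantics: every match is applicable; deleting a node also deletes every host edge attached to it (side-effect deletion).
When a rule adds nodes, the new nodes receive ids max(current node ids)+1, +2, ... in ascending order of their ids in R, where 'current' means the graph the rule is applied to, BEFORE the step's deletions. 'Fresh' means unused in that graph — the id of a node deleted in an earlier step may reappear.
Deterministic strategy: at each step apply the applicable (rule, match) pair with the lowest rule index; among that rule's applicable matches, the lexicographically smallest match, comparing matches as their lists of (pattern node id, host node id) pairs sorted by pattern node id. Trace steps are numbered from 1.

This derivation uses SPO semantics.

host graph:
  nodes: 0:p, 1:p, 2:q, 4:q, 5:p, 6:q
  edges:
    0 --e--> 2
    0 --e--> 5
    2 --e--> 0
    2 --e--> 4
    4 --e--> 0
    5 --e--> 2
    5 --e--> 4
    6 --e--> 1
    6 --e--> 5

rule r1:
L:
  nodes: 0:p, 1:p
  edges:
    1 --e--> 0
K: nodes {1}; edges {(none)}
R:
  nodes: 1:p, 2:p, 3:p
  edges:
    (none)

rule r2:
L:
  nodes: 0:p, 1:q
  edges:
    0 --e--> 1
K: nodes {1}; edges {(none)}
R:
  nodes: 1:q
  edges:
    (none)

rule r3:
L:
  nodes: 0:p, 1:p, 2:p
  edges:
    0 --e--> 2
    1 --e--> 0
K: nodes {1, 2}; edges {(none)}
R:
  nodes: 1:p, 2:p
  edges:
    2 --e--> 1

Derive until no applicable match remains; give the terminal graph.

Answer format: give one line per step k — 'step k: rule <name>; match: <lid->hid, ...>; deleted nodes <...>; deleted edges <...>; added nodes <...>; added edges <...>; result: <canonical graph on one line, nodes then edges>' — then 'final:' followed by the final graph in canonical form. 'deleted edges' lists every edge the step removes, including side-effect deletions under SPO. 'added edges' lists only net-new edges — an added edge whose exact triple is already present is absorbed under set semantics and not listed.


step 1: rule r1; match: 0->5, 1->0; deleted nodes 5; deleted edges (0,5,e); (5,2,e); (5,4,e); (6,5,e); added nodes 7, 8; added edges (none); result: nodes: 0:p, 1:p, 2:q, 4:q, 6:q, 7:p, 8:p edges: (0,2,e); (2,0,e); (2,4,e); (4,0,e); (6,1,e)
step 2: rule r2; match: 0->0, 1->2; deleted nodes 0; deleted edges (0,2,e); (2,0,e); (4,0,e); added nodes (none); added edges (none); result: nodes: 1:p, 2:q, 4:q, 6:q, 7:p, 8:p edges: (2,4,e); (6,1,e)
final:
nodes: 1:p, 2:q, 4:q, 6:q, 7:p, 8:p
edges: (2,4,e); (6,1,e)
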